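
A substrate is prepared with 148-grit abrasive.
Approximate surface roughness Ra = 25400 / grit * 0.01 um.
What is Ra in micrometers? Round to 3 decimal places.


Ra = 25400 / 148 * 0.01 = 1.716 um

1.716


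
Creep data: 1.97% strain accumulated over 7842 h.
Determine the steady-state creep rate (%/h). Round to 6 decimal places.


Rate = 1.97 / 7842 = 0.000251 %/h

0.000251


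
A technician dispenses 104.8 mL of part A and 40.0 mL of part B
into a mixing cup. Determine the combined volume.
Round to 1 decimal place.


Combined volume = 104.8 + 40.0
= 144.8 mL

144.8


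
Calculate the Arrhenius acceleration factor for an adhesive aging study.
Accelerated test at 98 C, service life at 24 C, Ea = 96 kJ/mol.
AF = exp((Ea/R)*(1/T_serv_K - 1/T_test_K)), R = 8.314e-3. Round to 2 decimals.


T_test = 371.15 K, T_serv = 297.15 K
Ea/R = 96 / 0.008314 = 11546.79
AF = exp(11546.79 * (1/297.15 - 1/371.15))
= 2316.03

2316.03


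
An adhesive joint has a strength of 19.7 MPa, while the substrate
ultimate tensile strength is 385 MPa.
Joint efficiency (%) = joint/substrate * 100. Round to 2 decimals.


Efficiency = 19.7 / 385 * 100
= 5.12%

5.12


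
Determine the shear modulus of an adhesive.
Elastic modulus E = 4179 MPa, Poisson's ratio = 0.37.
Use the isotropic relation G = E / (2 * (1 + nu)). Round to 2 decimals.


G = 4179 / (2*(1+0.37)) = 4179 / 2.74
= 1525.18 MPa

1525.18


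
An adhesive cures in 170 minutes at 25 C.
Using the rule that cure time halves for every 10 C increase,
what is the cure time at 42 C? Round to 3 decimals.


Factor = 2^((42 - 25) / 10) = 3.2490
Cure time = 170 / 3.2490
= 52.324 minutes

52.324


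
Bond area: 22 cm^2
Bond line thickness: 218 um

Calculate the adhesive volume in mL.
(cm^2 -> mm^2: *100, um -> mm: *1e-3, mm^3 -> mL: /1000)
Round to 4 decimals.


V = 22*100 * 218*1e-3 / 1000
= 0.4796 mL

0.4796


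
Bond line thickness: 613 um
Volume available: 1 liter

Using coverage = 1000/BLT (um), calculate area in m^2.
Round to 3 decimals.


1 L = 1e6 mm^3, thickness = 613 um = 0.613 mm
Area = 1e6 / 0.613 mm^2 = (1e6 / 0.613) / 1e6 m^2 = 1000 / 613 m^2
= 1.631 m^2

1.631


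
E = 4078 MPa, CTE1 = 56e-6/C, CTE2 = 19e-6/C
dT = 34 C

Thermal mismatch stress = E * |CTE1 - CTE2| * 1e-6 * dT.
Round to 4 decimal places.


= 4078 * 37e-6 * 34
= 5.1301 MPa

5.1301


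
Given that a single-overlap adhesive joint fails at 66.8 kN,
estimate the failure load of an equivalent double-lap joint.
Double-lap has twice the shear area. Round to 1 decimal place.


Double-lap factor = 2
Expected load = 66.8 * 2 = 133.6 kN

133.6


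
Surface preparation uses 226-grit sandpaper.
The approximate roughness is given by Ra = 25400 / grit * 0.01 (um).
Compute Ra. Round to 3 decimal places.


Ra = 25400 / 226 * 0.01
= 254 / 226
= 1.124 um

1.124


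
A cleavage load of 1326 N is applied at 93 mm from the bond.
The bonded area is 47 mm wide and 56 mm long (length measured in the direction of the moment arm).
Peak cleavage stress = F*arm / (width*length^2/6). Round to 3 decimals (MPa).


Moment = 1326 * 93 = 123318 N*mm
Section modulus = 47 * 3136 / 6 = 147392 / 6 mm^3
Stress = 123318 / (147392 / 6) = 739908 / 147392
= 5.020 MPa

5.020


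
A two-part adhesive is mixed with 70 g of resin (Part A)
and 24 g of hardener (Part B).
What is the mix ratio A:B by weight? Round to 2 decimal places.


Mix ratio = mass_A / mass_B
= 70 / 24
= 2.92

2.92


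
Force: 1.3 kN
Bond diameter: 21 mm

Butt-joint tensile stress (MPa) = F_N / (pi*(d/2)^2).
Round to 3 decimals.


F_N = 1.3 * 1000 = 1300.0 N
A = pi*(10.5)^2 = 346.3606 mm^2
stress = 1300.0 / 346.3606 = 3.753 MPa

3.753


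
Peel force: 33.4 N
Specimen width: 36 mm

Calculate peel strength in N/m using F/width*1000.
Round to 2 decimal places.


Peel strength = 33.4 / 36 * 1000 = 927.78 N/m

927.78


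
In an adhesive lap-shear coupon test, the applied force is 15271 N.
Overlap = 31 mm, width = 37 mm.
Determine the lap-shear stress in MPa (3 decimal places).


stress = F / (overlap * width)
= 15271 / (31 * 37)
= 13.314 MPa

13.314


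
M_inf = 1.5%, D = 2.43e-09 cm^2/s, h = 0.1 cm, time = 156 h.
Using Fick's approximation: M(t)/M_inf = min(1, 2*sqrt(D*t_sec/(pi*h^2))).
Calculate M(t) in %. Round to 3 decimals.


t = 561600 s
ratio = min(1, 2*sqrt(2.43e-09*561600/(pi*0.0100)))
= 0.416842
M(t) = 1.5 * 0.416842 = 0.625%

0.625


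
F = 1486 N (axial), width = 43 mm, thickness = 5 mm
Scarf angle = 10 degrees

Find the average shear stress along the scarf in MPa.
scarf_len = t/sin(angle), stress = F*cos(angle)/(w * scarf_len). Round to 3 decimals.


scarf_len = 5/sin(10 deg) = 28.7939
cos(10 deg) = 0.984808
stress = 1486*0.984808/(43*28.7939) = 1.182 MPa

1.182


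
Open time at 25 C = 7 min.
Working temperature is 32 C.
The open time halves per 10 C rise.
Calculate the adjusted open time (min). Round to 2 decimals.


factor = 2^((32 - 25) / 10) = 1.6245
ot = 7 / 1.6245 = 4.31 min

4.31


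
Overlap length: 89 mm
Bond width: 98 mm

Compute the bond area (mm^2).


Bond area = 89 * 98 = 8722 mm^2

8722


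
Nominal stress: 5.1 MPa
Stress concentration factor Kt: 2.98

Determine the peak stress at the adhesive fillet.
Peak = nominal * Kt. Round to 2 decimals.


Peak stress = 5.1 * 2.98
= 15.20 MPa

15.20


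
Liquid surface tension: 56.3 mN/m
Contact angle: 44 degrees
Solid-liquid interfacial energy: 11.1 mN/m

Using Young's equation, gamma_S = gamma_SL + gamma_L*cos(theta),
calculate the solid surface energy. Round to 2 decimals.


gamma_S = 11.1 + 56.3 * cos(44)
= 51.60 mN/m

51.60


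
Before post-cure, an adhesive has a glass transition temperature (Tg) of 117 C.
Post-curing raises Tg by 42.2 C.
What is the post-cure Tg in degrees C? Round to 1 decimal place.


Tg_post = Tg_base + delta_Tg
= 117 + 42.2
= 159.2 C

159.2


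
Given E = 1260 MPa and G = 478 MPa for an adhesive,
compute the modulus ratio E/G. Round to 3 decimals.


E/G ratio = 1260 / 478 = 2.636

2.636


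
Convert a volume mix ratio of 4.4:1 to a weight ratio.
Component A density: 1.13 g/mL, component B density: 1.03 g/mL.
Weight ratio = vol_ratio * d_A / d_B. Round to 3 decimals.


= 4.4 * 1.13 / 1.03 = 4.827

4.827


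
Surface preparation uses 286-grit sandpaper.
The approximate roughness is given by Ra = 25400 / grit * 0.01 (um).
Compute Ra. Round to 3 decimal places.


Ra = 25400 / 286 * 0.01
= 254 / 286
= 0.888 um

0.888


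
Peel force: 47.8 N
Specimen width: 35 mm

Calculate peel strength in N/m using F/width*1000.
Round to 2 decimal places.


Peel strength = 47.8 / 35 * 1000 = 1365.71 N/m

1365.71


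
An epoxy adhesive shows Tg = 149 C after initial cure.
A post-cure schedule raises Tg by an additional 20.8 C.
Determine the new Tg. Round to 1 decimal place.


New Tg = 149 + 20.8
= 169.8 C

169.8


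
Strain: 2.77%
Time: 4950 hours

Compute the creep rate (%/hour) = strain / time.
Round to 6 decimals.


Creep rate = 2.77 / 4950
= 0.000560 %/h

0.000560


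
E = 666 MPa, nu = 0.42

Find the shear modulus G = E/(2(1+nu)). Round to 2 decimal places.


G = 666 / (2 * 1.42)
= 234.51 MPa

234.51


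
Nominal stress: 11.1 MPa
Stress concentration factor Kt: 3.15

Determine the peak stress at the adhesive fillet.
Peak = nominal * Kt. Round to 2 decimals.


Peak stress = 11.1 * 3.15
= 34.97 MPa

34.97


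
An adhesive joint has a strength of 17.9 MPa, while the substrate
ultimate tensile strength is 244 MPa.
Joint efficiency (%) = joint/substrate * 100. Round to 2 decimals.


Efficiency = 17.9 / 244 * 100
= 7.34%

7.34


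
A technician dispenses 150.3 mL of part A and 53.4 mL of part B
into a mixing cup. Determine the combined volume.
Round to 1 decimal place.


Combined volume = 150.3 + 53.4
= 203.7 mL

203.7


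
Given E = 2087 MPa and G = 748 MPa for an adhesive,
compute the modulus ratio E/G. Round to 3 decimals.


E/G ratio = 2087 / 748 = 2.790

2.790


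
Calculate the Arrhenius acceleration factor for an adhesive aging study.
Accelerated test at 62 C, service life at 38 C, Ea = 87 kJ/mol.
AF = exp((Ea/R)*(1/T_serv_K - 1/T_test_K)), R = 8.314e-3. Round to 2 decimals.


T_test = 335.15 K, T_serv = 311.15 K
Ea/R = 87 / 0.008314 = 10464.28
AF = exp(10464.28 * (1/311.15 - 1/335.15))
= 11.12

11.12


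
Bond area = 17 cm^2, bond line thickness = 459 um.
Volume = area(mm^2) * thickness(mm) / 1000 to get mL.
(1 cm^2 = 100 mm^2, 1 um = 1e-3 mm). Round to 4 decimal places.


area_mm2 = 17 * 100 = 1700
blt_mm = 459 * 1e-3 = 0.459
vol_mm3 = 1700 * 0.459 = 780.3
vol_mL = 780.3 / 1000 = 0.7803 mL

0.7803


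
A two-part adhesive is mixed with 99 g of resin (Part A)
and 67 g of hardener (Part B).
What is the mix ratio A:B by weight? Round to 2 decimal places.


Mix ratio = mass_A / mass_B
= 99 / 67
= 1.48

1.48


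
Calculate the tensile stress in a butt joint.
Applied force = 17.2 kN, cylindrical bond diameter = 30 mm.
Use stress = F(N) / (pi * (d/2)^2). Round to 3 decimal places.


A = pi * 15.0^2 = 706.8583 mm^2
sigma = 17200.0 / 706.8583 = 24.333 MPa

24.333


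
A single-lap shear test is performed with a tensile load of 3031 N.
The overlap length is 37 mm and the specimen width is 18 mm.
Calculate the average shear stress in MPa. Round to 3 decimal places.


Shear stress = F / (overlap * width)
= 3031 / (37 * 18)
= 3031 / 666
= 4.551 MPa

4.551


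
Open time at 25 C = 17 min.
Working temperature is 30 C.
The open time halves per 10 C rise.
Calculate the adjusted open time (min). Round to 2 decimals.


factor = 2^((30 - 25) / 10) = 1.4142
ot = 17 / 1.4142 = 12.02 min

12.02


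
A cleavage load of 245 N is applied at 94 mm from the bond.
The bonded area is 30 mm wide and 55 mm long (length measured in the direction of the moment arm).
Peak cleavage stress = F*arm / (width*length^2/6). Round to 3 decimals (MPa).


Moment = 245 * 94 = 23030 N*mm
Section modulus = 30 * 3025 / 6 = 90750 / 6 mm^3
Stress = 23030 / (90750 / 6) = 138180 / 90750
= 1.523 MPa

1.523


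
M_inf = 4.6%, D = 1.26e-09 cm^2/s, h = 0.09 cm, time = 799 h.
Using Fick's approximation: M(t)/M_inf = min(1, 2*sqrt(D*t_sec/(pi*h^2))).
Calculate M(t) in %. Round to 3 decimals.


t = 2876400 s
ratio = min(1, 2*sqrt(1.26e-09*2876400/(pi*0.0081)))
= 0.754784
M(t) = 4.6 * 0.754784 = 3.472%

3.472


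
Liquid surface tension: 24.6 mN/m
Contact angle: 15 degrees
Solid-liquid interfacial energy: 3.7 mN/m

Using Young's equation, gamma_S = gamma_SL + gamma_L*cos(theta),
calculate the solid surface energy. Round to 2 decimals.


gamma_S = 3.7 + 24.6 * cos(15)
= 27.46 mN/m

27.46


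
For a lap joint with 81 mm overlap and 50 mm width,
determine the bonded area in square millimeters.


Area = 81 * 50 = 4050 mm^2

4050


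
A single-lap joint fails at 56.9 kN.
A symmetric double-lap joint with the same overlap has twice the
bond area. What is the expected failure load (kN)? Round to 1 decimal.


Double-lap load = 2 * 56.9 = 113.8 kN

113.8


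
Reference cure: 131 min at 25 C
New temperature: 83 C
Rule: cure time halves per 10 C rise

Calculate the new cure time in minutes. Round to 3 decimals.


factor = 2^((83-25)/10) = 55.7152
t_new = 131 / 55.7152 = 2.351 min

2.351


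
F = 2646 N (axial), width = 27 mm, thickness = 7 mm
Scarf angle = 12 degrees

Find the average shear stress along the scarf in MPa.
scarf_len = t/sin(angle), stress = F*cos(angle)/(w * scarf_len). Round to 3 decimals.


scarf_len = 7/sin(12 deg) = 33.6681
cos(12 deg) = 0.978148
stress = 2646*0.978148/(27*33.6681) = 2.847 MPa

2.847


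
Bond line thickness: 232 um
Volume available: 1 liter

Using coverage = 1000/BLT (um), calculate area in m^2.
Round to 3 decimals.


1 L = 1e6 mm^3, thickness = 232 um = 0.232 mm
Area = 1e6 / 0.232 mm^2 = (1e6 / 0.232) / 1e6 m^2 = 1000 / 232 m^2
= 4.310 m^2

4.310


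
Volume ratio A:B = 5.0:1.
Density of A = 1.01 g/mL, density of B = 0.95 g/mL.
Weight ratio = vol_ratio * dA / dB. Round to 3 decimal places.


Wt ratio = 5.0 * 1.01 / 0.95
= 5.316

5.316


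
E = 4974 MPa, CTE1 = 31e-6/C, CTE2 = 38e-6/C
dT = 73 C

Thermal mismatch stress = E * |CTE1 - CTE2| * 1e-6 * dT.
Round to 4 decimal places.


= 4974 * 7e-6 * 73
= 2.5417 MPa

2.5417


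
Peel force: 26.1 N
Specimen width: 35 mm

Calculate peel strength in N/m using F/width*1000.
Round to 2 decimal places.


Peel strength = 26.1 / 35 * 1000 = 745.71 N/m

745.71


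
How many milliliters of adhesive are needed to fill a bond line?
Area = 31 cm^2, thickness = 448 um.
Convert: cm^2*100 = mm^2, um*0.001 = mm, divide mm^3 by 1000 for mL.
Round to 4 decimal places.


= (31 * 100) * (448 * 0.001) / 1000
= 1.3888 mL

1.3888


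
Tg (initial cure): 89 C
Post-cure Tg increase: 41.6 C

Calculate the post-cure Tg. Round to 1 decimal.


Post-cure Tg = 89 + 41.6 = 130.6 C

130.6


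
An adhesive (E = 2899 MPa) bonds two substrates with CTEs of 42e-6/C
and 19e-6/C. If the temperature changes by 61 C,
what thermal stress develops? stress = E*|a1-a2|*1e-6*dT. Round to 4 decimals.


Stress = 2899 * |42 - 19| * 1e-6 * 61
= 4.0673 MPa

4.0673


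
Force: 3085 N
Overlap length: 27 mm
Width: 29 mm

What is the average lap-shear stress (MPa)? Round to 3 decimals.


Average shear stress = F / (overlap * width)
= 3085 / (27 * 29)
= 3.940 MPa

3.940


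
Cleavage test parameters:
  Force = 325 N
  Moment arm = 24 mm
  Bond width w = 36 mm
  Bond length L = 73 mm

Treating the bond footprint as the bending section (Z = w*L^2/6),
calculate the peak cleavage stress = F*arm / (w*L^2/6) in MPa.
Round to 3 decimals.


M = 325 * 24 = 7800 N*mm
Z = 36 * 73^2 / 6 = 191844 / 6 mm^3
sigma = M / Z = 6 * 7800 / 191844 = 46800 / 191844
= 0.244 MPa

0.244


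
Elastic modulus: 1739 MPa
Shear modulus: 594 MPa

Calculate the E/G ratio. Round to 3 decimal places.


E / G = 1739 / 594 = 2.928

2.928


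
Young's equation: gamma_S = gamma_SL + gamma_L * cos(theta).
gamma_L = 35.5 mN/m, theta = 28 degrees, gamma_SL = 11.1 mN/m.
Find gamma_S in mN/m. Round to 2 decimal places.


cos(28 deg) = 0.882948
gamma_S = 11.1 + 35.5 * 0.882948
= 42.44 mN/m

42.44


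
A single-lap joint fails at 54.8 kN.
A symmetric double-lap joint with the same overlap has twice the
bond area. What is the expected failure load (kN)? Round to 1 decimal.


Double-lap load = 2 * 54.8 = 109.6 kN

109.6


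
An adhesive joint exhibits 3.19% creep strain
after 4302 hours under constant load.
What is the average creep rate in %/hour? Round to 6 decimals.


Creep rate = strain / time
= 3.19 / 4302
= 0.000742 %/h

0.000742


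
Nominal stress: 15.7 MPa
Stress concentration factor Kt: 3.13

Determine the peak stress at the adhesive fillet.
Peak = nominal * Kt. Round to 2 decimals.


Peak stress = 15.7 * 3.13
= 49.14 MPa

49.14


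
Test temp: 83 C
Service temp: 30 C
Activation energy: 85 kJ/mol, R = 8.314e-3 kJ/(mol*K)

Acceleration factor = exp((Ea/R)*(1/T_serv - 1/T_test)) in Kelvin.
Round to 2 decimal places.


AF = exp((85/0.008314)*(1/303.15 - 1/356.15))
= 151.22

151.22


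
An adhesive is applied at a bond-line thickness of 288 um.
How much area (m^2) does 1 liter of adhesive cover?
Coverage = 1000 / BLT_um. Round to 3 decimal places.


Coverage = 1000 / 288 = 3.472 m^2

3.472


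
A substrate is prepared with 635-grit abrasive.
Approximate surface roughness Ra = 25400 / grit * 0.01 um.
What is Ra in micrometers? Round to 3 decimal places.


Ra = 25400 / 635 * 0.01 = 0.400 um

0.400


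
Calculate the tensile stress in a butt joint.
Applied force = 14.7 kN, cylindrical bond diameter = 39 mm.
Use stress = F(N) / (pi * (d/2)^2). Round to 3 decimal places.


A = pi * 19.5^2 = 1194.5906 mm^2
sigma = 14700.0 / 1194.5906 = 12.305 MPa

12.305


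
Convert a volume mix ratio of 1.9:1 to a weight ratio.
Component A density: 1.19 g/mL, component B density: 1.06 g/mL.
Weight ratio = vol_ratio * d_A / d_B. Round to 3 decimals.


= 1.9 * 1.19 / 1.06 = 2.133

2.133


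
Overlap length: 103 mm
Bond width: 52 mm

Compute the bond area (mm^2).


Bond area = 103 * 52 = 5356 mm^2

5356


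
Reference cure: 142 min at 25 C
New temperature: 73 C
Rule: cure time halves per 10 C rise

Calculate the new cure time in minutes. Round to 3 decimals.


factor = 2^((73-25)/10) = 27.8576
t_new = 142 / 27.8576 = 5.097 min

5.097


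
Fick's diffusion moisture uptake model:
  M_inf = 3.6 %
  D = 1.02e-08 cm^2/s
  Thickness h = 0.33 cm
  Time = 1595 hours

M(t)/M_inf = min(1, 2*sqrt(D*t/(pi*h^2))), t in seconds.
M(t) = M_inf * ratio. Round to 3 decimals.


t_sec = 1595 * 3600 = 5742000
ratio = 2*sqrt(1.02e-08*5742000/(pi*0.33^2))
= min(1, 0.827509)
= 0.827509
M(t) = 3.6 * 0.827509 = 2.979 %

2.979


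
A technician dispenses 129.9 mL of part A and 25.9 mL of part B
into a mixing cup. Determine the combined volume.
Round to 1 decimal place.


Combined volume = 129.9 + 25.9
= 155.8 mL

155.8


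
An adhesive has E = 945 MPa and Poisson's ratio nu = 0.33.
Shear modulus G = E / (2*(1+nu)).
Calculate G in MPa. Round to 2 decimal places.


G = 945 / (2*(1+0.33))
= 945 / 2.66
= 355.26 MPa

355.26


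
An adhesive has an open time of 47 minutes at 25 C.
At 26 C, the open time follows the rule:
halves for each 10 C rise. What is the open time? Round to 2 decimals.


Factor = 2^((26-25)/10) = 1.0718
Open time = 47 / 1.0718 = 43.85 min

43.85


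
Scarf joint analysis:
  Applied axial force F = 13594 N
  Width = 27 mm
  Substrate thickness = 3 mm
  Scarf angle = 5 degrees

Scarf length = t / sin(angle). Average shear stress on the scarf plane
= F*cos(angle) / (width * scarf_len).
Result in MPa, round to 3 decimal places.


Scarf length = 3 / sin(5 deg) = 34.4211 mm
cos(5 deg) = 0.996195
Shear = 13594 * 0.996195 / (27 * 34.4211)
= 14.571 MPa

14.571


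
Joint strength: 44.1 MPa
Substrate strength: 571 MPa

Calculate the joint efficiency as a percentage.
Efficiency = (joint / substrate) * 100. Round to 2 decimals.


Efficiency = (44.1 / 571) * 100 = 7.72%

7.72


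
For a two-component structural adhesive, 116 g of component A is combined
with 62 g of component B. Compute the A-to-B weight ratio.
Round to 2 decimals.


Weight ratio A:B = 116 / 62
= 1.87

1.87


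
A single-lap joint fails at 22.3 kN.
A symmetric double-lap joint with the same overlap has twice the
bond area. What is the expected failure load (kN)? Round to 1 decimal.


Double-lap load = 2 * 22.3 = 44.6 kN

44.6


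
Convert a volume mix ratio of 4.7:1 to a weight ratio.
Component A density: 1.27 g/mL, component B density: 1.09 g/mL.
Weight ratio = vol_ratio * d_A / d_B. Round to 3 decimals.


= 4.7 * 1.27 / 1.09 = 5.476

5.476


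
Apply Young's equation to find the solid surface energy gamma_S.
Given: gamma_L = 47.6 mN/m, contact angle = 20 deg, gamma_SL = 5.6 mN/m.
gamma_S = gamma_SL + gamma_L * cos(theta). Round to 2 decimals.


theta_rad = 20 * pi/180 = 0.349066
gamma_S = 5.6 + 47.6 * cos(0.349066)
= 50.33 mN/m

50.33


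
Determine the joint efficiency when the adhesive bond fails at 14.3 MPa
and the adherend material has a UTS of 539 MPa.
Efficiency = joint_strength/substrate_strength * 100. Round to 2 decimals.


Joint efficiency = 14.3 / 539 * 100
= 2.65%

2.65


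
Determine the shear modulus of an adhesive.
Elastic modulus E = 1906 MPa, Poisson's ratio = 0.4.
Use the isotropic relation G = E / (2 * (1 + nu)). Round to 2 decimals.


G = 1906 / (2*(1+0.4)) = 1906 / 2.80
= 680.71 MPa

680.71


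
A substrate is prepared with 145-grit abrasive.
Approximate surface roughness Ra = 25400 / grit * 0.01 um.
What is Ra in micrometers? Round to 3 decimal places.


Ra = 25400 / 145 * 0.01 = 1.752 um

1.752


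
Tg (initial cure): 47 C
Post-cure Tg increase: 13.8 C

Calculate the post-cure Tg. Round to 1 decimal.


Post-cure Tg = 47 + 13.8 = 60.8 C

60.8


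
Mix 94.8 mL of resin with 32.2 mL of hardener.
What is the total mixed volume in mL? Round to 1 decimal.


Total = 94.8 + 32.2 = 127.0 mL

127.0


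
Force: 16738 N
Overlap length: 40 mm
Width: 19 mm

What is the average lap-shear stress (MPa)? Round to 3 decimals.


Average shear stress = F / (overlap * width)
= 16738 / (40 * 19)
= 22.024 MPa

22.024


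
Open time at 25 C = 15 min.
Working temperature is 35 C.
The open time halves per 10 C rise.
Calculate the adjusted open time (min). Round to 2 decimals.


factor = 2^((35 - 25) / 10) = 2.0000
ot = 15 / 2.0000 = 7.50 min

7.50


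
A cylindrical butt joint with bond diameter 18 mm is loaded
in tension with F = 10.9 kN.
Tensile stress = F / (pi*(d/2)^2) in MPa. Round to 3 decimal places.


Area = pi * (18/2)^2 = 254.4690 mm^2
Stress = 10.9*1000 / 254.4690
= 42.834 MPa

42.834


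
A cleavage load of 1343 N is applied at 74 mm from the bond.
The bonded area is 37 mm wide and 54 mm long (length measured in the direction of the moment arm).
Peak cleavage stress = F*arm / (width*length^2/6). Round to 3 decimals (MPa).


Moment = 1343 * 74 = 99382 N*mm
Section modulus = 37 * 2916 / 6 = 107892 / 6 mm^3
Stress = 99382 / (107892 / 6) = 596292 / 107892
= 5.527 MPa

5.527


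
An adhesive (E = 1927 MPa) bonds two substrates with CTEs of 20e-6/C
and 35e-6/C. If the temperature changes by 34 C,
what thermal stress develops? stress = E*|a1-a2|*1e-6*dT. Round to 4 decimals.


Stress = 1927 * |20 - 35| * 1e-6 * 34
= 0.9828 MPa

0.9828


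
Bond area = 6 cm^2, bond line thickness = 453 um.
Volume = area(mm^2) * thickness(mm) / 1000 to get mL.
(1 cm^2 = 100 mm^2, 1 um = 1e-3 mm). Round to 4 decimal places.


area_mm2 = 6 * 100 = 600
blt_mm = 453 * 1e-3 = 0.453
vol_mm3 = 600 * 0.453 = 271.8
vol_mL = 271.8 / 1000 = 0.2718 mL

0.2718


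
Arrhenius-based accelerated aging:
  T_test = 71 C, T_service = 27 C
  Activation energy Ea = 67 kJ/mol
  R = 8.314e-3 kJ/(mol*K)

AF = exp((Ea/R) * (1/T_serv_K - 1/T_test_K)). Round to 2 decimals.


T_test_K = 344.15, T_serv_K = 300.15
AF = exp((67/8.314e-3) * (1/300.15 - 1/344.15))
= 30.96

30.96


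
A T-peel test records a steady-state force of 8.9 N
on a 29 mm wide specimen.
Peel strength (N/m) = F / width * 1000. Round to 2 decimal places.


Peel strength = 8.9 / 29 * 1000
= 306.90 N/m

306.90


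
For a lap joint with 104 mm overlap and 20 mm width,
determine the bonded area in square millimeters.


Area = 104 * 20 = 2080 mm^2

2080


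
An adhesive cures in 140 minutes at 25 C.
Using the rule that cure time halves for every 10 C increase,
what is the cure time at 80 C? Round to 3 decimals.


Factor = 2^((80 - 25) / 10) = 45.2548
Cure time = 140 / 45.2548
= 3.094 minutes

3.094


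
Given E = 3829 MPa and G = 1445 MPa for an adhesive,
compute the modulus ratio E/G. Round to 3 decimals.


E/G ratio = 3829 / 1445 = 2.650

2.650


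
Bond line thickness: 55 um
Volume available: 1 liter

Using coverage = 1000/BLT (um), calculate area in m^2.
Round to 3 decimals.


1 L = 1e6 mm^3, thickness = 55 um = 0.055 mm
Area = 1e6 / 0.055 mm^2 = (1e6 / 0.055) / 1e6 m^2 = 1000 / 55 m^2
= 18.182 m^2

18.182


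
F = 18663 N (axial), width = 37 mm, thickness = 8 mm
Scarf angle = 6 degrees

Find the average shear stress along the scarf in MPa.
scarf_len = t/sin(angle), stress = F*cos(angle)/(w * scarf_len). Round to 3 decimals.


scarf_len = 8/sin(6 deg) = 76.5342
cos(6 deg) = 0.994522
stress = 18663*0.994522/(37*76.5342) = 6.554 MPa

6.554


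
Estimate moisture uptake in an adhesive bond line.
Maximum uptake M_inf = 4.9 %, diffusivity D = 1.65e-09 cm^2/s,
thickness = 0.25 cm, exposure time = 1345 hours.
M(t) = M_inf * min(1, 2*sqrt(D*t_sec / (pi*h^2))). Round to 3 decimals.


Convert time: 1345 h = 4842000 s
ratio = min(1, 2*sqrt(1.65e-09*4842000/(pi*0.25^2)))
= 0.403431
M(t) = 4.9 * 0.403431 = 1.977%

1.977


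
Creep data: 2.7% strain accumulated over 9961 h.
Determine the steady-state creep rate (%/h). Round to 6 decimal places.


Rate = 2.7 / 9961 = 0.000271 %/h

0.000271


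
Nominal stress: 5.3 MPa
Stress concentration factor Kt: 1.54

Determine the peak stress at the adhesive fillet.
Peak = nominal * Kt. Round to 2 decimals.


Peak stress = 5.3 * 1.54
= 8.16 MPa

8.16


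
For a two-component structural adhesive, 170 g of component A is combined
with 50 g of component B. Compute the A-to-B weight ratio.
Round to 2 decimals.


Weight ratio A:B = 170 / 50
= 3.40

3.40


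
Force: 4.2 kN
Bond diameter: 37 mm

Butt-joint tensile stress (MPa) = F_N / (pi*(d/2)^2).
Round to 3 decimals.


F_N = 4.2 * 1000 = 4200.0 N
A = pi*(18.5)^2 = 1075.2101 mm^2
stress = 4200.0 / 1075.2101 = 3.906 MPa

3.906


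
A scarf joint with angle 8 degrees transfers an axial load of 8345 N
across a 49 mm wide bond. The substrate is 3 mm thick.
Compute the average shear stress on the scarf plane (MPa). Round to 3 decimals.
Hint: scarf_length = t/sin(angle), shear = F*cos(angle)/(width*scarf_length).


scarf_length = 3 / sin(8 deg) = 21.5559 mm
cos(8 deg) = 0.990268
shear stress = 8345 * 0.990268 / (49 * 21.5559)
= 7.824 MPa

7.824


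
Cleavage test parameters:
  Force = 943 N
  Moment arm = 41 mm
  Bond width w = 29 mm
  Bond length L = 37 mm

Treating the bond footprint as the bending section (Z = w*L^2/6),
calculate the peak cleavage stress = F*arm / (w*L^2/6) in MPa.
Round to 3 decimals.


M = 943 * 41 = 38663 N*mm
Z = 29 * 37^2 / 6 = 39701 / 6 mm^3
sigma = M / Z = 6 * 38663 / 39701 = 231978 / 39701
= 5.843 MPa

5.843


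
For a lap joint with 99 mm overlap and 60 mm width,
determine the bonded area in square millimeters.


Area = 99 * 60 = 5940 mm^2

5940


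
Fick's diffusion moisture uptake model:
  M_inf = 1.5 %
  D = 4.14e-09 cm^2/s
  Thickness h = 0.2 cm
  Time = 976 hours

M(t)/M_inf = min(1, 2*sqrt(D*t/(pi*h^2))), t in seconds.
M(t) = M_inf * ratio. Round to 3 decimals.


t_sec = 976 * 3600 = 3513600
ratio = 2*sqrt(4.14e-09*3513600/(pi*0.2^2))
= min(1, 0.680458)
= 0.680458
M(t) = 1.5 * 0.680458 = 1.021 %

1.021


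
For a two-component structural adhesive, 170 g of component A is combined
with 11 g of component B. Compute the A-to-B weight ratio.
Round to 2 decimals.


Weight ratio A:B = 170 / 11
= 15.45

15.45


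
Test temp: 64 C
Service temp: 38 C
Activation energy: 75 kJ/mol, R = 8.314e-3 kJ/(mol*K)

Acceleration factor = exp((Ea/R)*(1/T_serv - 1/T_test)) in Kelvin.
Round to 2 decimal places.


AF = exp((75/0.008314)*(1/311.15 - 1/337.15))
= 9.35

9.35


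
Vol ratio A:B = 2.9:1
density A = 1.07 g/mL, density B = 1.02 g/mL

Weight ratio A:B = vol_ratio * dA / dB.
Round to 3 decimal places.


Weight ratio = 2.9 * 1.07 / 1.02
= 3.042

3.042


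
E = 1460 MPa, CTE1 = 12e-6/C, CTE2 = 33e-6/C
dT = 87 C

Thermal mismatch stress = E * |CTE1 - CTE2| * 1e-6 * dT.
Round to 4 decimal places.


= 1460 * 21e-6 * 87
= 2.6674 MPa

2.6674


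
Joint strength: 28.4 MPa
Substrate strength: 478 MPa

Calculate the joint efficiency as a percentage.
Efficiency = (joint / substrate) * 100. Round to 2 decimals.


Efficiency = (28.4 / 478) * 100 = 5.94%

5.94


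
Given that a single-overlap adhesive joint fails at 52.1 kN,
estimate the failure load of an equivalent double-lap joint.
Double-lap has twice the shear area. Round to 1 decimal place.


Double-lap factor = 2
Expected load = 52.1 * 2 = 104.2 kN

104.2


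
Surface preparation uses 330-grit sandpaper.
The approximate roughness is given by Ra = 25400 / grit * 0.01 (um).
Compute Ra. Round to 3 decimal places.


Ra = 25400 / 330 * 0.01
= 254 / 330
= 0.770 um

0.770


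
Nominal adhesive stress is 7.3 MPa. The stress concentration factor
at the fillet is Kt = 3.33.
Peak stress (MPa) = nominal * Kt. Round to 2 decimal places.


Peak = 7.3 * 3.33 = 24.31 MPa

24.31


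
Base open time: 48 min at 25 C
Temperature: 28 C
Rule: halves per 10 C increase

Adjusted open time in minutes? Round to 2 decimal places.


Acceleration = 2^((28-25)/10) = 1.2311
Open time = 48 / 1.2311 = 38.99 min

38.99


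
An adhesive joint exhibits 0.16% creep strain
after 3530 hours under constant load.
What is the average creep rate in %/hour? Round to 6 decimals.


Creep rate = strain / time
= 0.16 / 3530
= 0.000045 %/h

0.000045


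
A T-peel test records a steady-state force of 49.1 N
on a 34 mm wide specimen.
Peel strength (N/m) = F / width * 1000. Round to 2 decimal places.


Peel strength = 49.1 / 34 * 1000
= 1444.12 N/m

1444.12


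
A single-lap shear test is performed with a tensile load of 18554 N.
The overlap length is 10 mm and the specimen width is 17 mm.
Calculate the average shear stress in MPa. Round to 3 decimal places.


Shear stress = F / (overlap * width)
= 18554 / (10 * 17)
= 18554 / 170
= 109.141 MPa

109.141


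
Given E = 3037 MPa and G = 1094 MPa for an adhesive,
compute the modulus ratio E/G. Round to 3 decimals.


E/G ratio = 3037 / 1094 = 2.776

2.776


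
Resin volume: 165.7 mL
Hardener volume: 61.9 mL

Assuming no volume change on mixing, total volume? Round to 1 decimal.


V_total = 165.7 + 61.9 = 227.6 mL

227.6


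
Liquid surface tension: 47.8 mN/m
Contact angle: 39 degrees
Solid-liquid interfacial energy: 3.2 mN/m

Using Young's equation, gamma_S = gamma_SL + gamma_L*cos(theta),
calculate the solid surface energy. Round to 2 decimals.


gamma_S = 3.2 + 47.8 * cos(39)
= 40.35 mN/m

40.35


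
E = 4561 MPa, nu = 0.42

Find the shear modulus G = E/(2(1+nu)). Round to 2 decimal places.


G = 4561 / (2 * 1.42)
= 1605.99 MPa

1605.99


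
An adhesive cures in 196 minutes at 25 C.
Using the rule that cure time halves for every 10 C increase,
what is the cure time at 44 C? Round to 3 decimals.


Factor = 2^((44 - 25) / 10) = 3.7321
Cure time = 196 / 3.7321
= 52.517 minutes

52.517


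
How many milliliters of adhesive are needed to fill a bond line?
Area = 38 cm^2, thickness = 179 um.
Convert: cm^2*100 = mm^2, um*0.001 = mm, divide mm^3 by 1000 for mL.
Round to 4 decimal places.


= (38 * 100) * (179 * 0.001) / 1000
= 0.6802 mL

0.6802


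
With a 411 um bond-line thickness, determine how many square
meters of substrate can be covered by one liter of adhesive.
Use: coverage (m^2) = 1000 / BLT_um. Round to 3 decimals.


Coverage = 1000 / 411 = 2.433 m^2

2.433


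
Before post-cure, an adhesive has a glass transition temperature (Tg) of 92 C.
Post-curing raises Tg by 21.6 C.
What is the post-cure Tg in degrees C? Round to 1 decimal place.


Tg_post = Tg_base + delta_Tg
= 92 + 21.6
= 113.6 C

113.6


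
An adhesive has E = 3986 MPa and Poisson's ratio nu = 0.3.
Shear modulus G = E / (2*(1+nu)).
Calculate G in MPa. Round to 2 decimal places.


G = 3986 / (2*(1+0.3))
= 3986 / 2.60
= 1533.08 MPa

1533.08


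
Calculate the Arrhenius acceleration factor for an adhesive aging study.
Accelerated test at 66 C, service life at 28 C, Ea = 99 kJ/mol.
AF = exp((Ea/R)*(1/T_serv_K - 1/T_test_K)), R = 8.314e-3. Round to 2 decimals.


T_test = 339.15 K, T_serv = 301.15 K
Ea/R = 99 / 0.008314 = 11907.63
AF = exp(11907.63 * (1/301.15 - 1/339.15))
= 83.96

83.96


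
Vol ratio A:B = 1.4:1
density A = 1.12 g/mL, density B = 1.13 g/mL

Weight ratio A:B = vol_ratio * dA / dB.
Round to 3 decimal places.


Weight ratio = 1.4 * 1.12 / 1.13
= 1.388

1.388


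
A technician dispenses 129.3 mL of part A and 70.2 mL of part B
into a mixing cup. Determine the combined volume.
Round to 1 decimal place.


Combined volume = 129.3 + 70.2
= 199.5 mL

199.5


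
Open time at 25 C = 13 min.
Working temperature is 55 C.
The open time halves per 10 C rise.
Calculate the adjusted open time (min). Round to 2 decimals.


factor = 2^((55 - 25) / 10) = 8.0000
ot = 13 / 8.0000 = 1.63 min

1.63


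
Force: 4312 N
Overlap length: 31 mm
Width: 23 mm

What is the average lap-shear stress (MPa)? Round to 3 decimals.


Average shear stress = F / (overlap * width)
= 4312 / (31 * 23)
= 6.048 MPa

6.048


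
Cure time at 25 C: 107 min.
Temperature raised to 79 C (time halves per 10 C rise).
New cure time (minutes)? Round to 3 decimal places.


Acceleration factor = 2^(54/10) = 42.2243
New time = 107 / 42.2243 = 2.534 min

2.534


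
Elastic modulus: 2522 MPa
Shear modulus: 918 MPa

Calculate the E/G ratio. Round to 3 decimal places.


E / G = 2522 / 918 = 2.747

2.747


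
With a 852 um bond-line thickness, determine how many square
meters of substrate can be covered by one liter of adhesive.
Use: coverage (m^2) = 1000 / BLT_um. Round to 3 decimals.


Coverage = 1000 / 852 = 1.174 m^2

1.174


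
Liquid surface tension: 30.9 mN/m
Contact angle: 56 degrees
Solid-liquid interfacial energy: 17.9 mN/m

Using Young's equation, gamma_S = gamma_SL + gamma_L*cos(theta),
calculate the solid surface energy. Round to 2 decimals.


gamma_S = 17.9 + 30.9 * cos(56)
= 35.18 mN/m

35.18


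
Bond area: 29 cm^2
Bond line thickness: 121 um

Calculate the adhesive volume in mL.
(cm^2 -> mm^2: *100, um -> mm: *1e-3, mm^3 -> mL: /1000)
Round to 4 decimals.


V = 29*100 * 121*1e-3 / 1000
= 0.3509 mL

0.3509


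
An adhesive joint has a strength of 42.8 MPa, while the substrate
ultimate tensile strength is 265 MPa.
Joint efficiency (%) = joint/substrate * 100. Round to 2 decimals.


Efficiency = 42.8 / 265 * 100
= 16.15%

16.15


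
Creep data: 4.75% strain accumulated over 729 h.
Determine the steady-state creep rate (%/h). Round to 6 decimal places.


Rate = 4.75 / 729 = 0.006516 %/h

0.006516


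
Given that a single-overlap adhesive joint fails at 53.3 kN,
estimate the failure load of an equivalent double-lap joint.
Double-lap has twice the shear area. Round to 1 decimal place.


Double-lap factor = 2
Expected load = 53.3 * 2 = 106.6 kN

106.6


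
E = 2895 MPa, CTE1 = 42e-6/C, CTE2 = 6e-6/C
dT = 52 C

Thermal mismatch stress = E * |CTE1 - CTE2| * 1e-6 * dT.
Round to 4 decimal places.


= 2895 * 36e-6 * 52
= 5.4194 MPa

5.4194


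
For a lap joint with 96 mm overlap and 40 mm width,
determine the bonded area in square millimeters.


Area = 96 * 40 = 3840 mm^2

3840


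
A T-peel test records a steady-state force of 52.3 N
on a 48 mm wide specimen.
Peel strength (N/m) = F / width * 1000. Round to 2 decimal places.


Peel strength = 52.3 / 48 * 1000
= 1089.58 N/m

1089.58


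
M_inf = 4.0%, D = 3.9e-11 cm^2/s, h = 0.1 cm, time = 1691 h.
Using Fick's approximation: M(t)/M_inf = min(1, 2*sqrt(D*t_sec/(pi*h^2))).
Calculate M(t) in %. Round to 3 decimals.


t = 6087600 s
ratio = min(1, 2*sqrt(3.9e-11*6087600/(pi*0.0100)))
= 0.173864
M(t) = 4.0 * 0.173864 = 0.695%

0.695


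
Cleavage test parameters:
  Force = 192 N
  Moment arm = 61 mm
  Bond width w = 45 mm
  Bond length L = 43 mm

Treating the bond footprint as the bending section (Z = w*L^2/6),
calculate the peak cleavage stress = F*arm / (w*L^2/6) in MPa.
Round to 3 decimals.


M = 192 * 61 = 11712 N*mm
Z = 45 * 43^2 / 6 = 83205 / 6 mm^3
sigma = M / Z = 6 * 11712 / 83205 = 70272 / 83205
= 0.845 MPa

0.845


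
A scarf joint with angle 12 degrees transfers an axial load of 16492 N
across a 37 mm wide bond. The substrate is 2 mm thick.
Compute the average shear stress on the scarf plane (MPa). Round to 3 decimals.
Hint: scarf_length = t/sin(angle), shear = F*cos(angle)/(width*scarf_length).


scarf_length = 2 / sin(12 deg) = 9.6195 mm
cos(12 deg) = 0.978148
shear stress = 16492 * 0.978148 / (37 * 9.6195)
= 45.324 MPa

45.324


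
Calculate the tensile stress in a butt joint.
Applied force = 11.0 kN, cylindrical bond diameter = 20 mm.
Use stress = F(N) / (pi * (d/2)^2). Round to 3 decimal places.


A = pi * 10.0^2 = 314.1593 mm^2
sigma = 11000.0 / 314.1593 = 35.014 MPa

35.014


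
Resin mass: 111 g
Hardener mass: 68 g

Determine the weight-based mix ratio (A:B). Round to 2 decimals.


Ratio = 111 / 68 = 1.63

1.63


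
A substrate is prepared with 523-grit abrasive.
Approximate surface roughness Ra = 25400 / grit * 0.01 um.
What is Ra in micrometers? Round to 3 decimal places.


Ra = 25400 / 523 * 0.01 = 0.486 um

0.486


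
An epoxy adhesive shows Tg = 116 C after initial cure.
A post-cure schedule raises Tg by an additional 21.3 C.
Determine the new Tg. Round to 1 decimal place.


New Tg = 116 + 21.3
= 137.3 C

137.3


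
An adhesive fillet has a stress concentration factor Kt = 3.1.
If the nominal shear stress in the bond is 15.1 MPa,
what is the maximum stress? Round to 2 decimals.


Max stress = 15.1 * 3.1 = 46.81 MPa

46.81


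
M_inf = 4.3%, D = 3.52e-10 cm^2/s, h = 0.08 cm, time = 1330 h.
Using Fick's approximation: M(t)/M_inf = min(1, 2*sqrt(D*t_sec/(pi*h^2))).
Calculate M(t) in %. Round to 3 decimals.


t = 4788000 s
ratio = min(1, 2*sqrt(3.52e-10*4788000/(pi*0.0064)))
= 0.579047
M(t) = 4.3 * 0.579047 = 2.490%

2.490


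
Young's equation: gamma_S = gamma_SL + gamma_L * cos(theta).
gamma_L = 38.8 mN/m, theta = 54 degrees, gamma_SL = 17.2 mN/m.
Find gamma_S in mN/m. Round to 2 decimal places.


cos(54 deg) = 0.587785
gamma_S = 17.2 + 38.8 * 0.587785
= 40.01 mN/m

40.01


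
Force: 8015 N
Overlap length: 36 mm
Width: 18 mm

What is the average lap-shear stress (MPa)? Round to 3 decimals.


Average shear stress = F / (overlap * width)
= 8015 / (36 * 18)
= 12.369 MPa

12.369


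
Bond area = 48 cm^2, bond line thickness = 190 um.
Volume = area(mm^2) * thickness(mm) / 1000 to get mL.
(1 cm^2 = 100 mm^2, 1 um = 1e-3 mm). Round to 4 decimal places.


area_mm2 = 48 * 100 = 4800
blt_mm = 190 * 1e-3 = 0.19
vol_mm3 = 4800 * 0.19 = 912.0
vol_mL = 912.0 / 1000 = 0.9120 mL

0.9120


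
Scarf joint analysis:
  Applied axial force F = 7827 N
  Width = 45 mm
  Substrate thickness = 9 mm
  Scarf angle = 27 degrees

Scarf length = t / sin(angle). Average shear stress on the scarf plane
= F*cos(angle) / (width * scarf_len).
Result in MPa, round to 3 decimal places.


Scarf length = 9 / sin(27 deg) = 19.8242 mm
cos(27 deg) = 0.891007
Shear = 7827 * 0.891007 / (45 * 19.8242)
= 7.818 MPa

7.818


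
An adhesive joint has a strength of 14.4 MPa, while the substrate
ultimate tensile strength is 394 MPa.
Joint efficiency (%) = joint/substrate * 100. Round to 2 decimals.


Efficiency = 14.4 / 394 * 100
= 3.65%

3.65


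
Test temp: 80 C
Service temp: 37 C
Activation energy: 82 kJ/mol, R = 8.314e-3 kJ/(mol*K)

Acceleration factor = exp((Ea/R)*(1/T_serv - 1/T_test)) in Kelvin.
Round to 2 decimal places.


AF = exp((82/0.008314)*(1/310.15 - 1/353.15))
= 48.04

48.04


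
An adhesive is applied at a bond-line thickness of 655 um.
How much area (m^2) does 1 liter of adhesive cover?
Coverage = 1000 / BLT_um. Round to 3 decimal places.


Coverage = 1000 / 655 = 1.527 m^2

1.527


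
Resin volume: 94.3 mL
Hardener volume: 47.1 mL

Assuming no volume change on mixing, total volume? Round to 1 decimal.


V_total = 94.3 + 47.1 = 141.4 mL

141.4


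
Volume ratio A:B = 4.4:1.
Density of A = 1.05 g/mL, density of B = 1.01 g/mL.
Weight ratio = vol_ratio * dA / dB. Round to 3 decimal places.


Wt ratio = 4.4 * 1.05 / 1.01
= 4.574

4.574


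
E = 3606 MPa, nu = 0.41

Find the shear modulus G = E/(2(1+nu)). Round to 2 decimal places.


G = 3606 / (2 * 1.41)
= 1278.72 MPa

1278.72


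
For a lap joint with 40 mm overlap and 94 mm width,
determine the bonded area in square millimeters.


Area = 40 * 94 = 3760 mm^2

3760


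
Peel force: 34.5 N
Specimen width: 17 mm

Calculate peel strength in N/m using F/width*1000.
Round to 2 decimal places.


Peel strength = 34.5 / 17 * 1000 = 2029.41 N/m

2029.41


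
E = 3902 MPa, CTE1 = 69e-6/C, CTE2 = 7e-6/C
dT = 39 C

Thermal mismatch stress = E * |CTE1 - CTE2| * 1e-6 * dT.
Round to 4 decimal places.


= 3902 * 62e-6 * 39
= 9.4350 MPa

9.4350
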